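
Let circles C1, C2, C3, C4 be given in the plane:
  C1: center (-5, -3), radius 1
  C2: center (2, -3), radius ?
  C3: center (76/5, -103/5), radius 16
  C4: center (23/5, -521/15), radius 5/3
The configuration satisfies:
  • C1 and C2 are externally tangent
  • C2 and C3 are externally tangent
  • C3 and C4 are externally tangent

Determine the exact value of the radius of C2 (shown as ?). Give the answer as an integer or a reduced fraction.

6

1. [ext C1·C2]  r_C2² + 2r_C2 − 48 = 0  ⇒  r_C2 = 6 (r>0 drops 1)
2. [ext C2·C3]  r_C2² + 32r_C2 − 228 = 0  ⇒  r_C2 = 6 (r>0 drops 1)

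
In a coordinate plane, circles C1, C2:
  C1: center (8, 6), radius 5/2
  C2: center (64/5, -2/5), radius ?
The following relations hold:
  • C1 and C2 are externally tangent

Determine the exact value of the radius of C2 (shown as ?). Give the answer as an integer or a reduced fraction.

1. [ext C1·C2]  r_C2² + 5r_C2 − 231/4 = 0  ⇒  r_C2 = 11/2 (r>0 drops 1)

11/2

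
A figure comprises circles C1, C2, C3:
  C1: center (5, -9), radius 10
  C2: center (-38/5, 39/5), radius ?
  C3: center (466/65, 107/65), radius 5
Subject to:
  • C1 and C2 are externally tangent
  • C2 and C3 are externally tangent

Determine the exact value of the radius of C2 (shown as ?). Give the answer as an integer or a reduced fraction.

11

1. [ext C1·C2]  r_C2² + 20r_C2 − 341 = 0  ⇒  r_C2 = 11 (r>0 drops 1)
2. [ext C2·C3]  r_C2² + 10r_C2 − 231 = 0  ⇒  r_C2 = 11 (r>0 drops 1)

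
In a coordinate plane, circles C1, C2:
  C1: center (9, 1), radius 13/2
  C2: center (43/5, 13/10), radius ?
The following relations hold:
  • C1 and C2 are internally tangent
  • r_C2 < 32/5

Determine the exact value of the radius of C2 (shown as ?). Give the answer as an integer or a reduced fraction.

1. [int C1,C2]  r_C2² − 13r_C2 + 42 = 0  ⇒  r_C2 = 6 or 7
2. given r_C2 < 32/5: keep 6

6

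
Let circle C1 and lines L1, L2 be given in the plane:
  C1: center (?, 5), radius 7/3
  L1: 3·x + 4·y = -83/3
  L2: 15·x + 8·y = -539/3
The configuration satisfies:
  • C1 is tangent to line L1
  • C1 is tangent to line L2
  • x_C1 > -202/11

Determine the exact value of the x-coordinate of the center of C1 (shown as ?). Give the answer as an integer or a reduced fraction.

-12

1. [C1‖L1]  x_C1² + (286/9)x_C1 + 712/3 = 0  ⇒  x_C1 = -178/9 or -12
2. [C1‖L2]  x_C1² + (1318/45)x_C1 + 3112/15 = 0  ⇒  x_C1 = -778/45 or -12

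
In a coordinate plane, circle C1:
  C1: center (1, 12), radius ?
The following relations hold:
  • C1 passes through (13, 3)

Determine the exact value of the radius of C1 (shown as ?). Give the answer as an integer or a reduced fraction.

1. [C1∋P]  r_C1² − 225 = 0  ⇒  r_C1 = 15 (r>0 drops 1)

15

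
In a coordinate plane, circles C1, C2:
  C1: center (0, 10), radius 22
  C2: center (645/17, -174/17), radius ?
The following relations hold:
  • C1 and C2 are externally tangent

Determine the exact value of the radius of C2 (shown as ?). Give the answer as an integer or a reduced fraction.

1. [ext C1·C2]  r_C2² + 44r_C2 − 1365 = 0  ⇒  r_C2 = 21 (r>0 drops 1)

21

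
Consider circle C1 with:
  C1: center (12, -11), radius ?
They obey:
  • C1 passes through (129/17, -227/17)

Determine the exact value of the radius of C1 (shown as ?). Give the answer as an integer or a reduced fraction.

5

1. [C1∋P]  r_C1² − 25 = 0  ⇒  r_C1 = 5 (r>0 drops 1)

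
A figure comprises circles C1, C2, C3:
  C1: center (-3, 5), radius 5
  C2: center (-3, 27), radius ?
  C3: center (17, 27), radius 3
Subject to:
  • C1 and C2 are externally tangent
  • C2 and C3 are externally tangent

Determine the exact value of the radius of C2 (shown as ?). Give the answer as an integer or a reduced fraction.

17

1. [ext C1·C2]  r_C2² + 10r_C2 − 459 = 0  ⇒  r_C2 = 17 (r>0 drops 1)
2. [ext C2·C3]  r_C2² + 6r_C2 − 391 = 0  ⇒  r_C2 = 17 (r>0 drops 1)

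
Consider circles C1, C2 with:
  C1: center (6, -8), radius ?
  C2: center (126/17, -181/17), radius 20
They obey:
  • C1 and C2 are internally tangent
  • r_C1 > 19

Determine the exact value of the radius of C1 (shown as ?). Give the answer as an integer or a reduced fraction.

23

1. [int C1,C2]  r_C1² − 40r_C1 + 391 = 0  ⇒  r_C1 = 17 or 23
2. given r_C1 > 19: keep 23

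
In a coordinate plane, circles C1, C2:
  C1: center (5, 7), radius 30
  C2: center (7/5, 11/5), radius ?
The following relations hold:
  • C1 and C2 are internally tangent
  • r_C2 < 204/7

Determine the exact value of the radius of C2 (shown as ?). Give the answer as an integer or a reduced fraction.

24

1. [int C1,C2]  r_C2² − 60r_C2 + 864 = 0  ⇒  r_C2 = 24 or 36
2. given r_C2 < 204/7: keep 24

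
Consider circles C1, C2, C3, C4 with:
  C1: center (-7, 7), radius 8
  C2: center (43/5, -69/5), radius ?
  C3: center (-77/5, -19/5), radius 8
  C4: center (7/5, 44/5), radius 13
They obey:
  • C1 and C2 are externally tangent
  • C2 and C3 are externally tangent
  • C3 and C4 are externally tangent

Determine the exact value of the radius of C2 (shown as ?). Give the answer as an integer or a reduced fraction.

1. [ext C1·C2]  r_C2² + 16r_C2 − 612 = 0  ⇒  r_C2 = 18 (r>0 drops 1)
2. [ext C2·C3]  r_C2² + 16r_C2 − 612 = 0  ⇒  r_C2 = 18 (r>0 drops 1)

18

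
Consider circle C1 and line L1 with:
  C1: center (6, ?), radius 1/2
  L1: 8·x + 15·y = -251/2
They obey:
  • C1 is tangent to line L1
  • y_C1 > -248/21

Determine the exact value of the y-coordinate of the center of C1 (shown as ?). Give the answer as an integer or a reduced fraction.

1. [C1‖L1]  y_C1² + (347/15)y_C1 + 2002/15 = 0  ⇒  y_C1 = -182/15 or -11
2. given y_C1 > -248/21: keep -11

-11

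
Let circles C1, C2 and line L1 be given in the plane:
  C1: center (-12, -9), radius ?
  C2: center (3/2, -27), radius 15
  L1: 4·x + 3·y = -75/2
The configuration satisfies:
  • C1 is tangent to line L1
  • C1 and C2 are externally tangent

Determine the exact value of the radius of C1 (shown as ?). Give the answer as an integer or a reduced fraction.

15/2

1. [C1‖L1]  r_C1² − 225/4 = 0  ⇒  r_C1 = 15/2 (r>0 drops 1)
2. [ext C1·C2]  r_C1² + 30r_C1 − 1125/4 = 0  ⇒  r_C1 = 15/2 (r>0 drops 1)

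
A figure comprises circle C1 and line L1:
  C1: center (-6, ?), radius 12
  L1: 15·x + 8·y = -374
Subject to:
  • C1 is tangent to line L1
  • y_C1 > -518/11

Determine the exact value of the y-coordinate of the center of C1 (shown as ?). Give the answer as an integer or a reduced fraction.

1. [C1‖L1]  y_C1² + 71y_C1 + 610 = 0  ⇒  y_C1 = -61 or -10
2. given y_C1 > -518/11: keep -10

-10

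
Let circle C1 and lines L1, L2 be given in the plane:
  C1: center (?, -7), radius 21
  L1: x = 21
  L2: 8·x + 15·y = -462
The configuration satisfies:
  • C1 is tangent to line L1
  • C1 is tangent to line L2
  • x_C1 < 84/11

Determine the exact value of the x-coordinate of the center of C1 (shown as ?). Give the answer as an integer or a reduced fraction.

0

1. [C1‖L1]  x_C1² − 42x_C1 = 0  ⇒  x_C1 = 0 or 42
2. [C1‖L2]  x_C1² + (357/4)x_C1 = 0  ⇒  x_C1 = -357/4 or 0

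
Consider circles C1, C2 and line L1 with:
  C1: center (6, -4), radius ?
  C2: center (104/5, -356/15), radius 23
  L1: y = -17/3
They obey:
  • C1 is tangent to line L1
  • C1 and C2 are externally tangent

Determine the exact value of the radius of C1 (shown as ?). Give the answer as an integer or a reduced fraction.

5/3

1. [C1‖L1]  r_C1² − 25/9 = 0  ⇒  r_C1 = 5/3 (r>0 drops 1)
2. [ext C1·C2]  r_C1² + 46r_C1 − 715/9 = 0  ⇒  r_C1 = 5/3 (r>0 drops 1)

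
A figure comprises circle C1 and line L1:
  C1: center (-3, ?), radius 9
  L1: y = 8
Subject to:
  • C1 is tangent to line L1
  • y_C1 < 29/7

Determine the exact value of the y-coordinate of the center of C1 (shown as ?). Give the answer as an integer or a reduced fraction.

1. [C1‖L1]  y_C1² − 16y_C1 − 17 = 0  ⇒  y_C1 = -1 or 17
2. given y_C1 < 29/7: keep -1

-1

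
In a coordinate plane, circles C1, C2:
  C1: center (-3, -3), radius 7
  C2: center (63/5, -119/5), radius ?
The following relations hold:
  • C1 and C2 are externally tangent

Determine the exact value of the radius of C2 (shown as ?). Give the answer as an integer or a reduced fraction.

19

1. [ext C1·C2]  r_C2² + 14r_C2 − 627 = 0  ⇒  r_C2 = 19 (r>0 drops 1)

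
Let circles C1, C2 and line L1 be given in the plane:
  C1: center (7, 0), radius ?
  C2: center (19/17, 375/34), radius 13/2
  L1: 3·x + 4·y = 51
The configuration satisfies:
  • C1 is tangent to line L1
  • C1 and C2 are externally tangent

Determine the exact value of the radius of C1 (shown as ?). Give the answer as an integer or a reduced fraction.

1. [C1‖L1]  r_C1² − 36 = 0  ⇒  r_C1 = 6 (r>0 drops 1)
2. [ext C1·C2]  r_C1² + 13r_C1 − 114 = 0  ⇒  r_C1 = 6 (r>0 drops 1)

6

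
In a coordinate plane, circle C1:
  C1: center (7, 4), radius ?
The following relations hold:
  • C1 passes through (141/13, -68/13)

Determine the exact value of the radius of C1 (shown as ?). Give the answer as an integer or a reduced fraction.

1. [C1∋P]  r_C1² − 100 = 0  ⇒  r_C1 = 10 (r>0 drops 1)

10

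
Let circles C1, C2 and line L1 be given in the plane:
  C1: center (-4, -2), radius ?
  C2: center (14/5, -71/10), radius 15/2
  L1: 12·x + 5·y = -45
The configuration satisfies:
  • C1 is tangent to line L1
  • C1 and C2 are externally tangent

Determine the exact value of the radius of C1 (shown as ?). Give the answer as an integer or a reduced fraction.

1

1. [C1‖L1]  r_C1² − 1 = 0  ⇒  r_C1 = 1 (r>0 drops 1)
2. [ext C1·C2]  r_C1² + 15r_C1 − 16 = 0  ⇒  r_C1 = 1 (r>0 drops 1)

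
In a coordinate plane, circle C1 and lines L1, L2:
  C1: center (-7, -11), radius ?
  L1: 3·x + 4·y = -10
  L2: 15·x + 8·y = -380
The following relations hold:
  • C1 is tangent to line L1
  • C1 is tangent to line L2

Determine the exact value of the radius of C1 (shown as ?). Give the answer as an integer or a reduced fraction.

11

1. [C1‖L1]  r_C1² − 121 = 0  ⇒  r_C1 = 11 (r>0 drops 1)
2. [C1‖L2]  r_C1² − 121 = 0  ⇒  r_C1 = 11 (r>0 drops 1)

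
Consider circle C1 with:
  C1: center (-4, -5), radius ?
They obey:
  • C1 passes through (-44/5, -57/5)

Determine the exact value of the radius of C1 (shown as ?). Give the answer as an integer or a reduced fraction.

8

1. [C1∋P]  r_C1² − 64 = 0  ⇒  r_C1 = 8 (r>0 drops 1)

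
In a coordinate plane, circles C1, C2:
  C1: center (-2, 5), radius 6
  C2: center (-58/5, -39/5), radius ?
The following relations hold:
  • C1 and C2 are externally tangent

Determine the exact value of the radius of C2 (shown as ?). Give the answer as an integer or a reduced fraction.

10

1. [ext C1·C2]  r_C2² + 12r_C2 − 220 = 0  ⇒  r_C2 = 10 (r>0 drops 1)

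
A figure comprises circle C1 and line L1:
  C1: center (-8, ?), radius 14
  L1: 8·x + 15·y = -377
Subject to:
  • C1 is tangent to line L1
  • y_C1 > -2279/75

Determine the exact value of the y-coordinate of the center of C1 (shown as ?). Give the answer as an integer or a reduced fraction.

1. [C1‖L1]  y_C1² + (626/15)y_C1 + 551/3 = 0  ⇒  y_C1 = -551/15 or -5
2. given y_C1 > -2279/75: keep -5

-5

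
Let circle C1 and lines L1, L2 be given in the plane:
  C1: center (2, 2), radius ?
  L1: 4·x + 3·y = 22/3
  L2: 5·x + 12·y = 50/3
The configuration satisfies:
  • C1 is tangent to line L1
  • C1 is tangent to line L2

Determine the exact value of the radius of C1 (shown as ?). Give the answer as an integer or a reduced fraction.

1. [C1‖L1]  r_C1² − 16/9 = 0  ⇒  r_C1 = 4/3 (r>0 drops 1)
2. [C1‖L2]  r_C1² − 16/9 = 0  ⇒  r_C1 = 4/3 (r>0 drops 1)

4/3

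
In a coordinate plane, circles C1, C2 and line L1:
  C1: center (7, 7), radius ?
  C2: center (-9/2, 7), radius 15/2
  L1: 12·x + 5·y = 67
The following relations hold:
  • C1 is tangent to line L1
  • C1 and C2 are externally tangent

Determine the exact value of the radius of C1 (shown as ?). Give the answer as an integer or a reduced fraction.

4

1. [C1‖L1]  r_C1² − 16 = 0  ⇒  r_C1 = 4 (r>0 drops 1)
2. [ext C1·C2]  r_C1² + 15r_C1 − 76 = 0  ⇒  r_C1 = 4 (r>0 drops 1)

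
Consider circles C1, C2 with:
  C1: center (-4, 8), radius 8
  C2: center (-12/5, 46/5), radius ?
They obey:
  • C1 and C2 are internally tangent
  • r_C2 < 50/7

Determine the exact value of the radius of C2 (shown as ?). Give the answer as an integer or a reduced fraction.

6

1. [int C1,C2]  r_C2² − 16r_C2 + 60 = 0  ⇒  r_C2 = 6 or 10
2. given r_C2 < 50/7: keep 6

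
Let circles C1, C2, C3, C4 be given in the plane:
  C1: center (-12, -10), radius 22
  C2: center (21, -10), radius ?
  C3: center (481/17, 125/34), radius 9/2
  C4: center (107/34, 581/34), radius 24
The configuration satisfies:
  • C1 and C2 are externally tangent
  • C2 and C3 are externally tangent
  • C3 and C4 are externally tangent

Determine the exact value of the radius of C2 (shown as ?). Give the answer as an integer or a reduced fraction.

11

1. [ext C1·C2]  r_C2² + 44r_C2 − 605 = 0  ⇒  r_C2 = 11 (r>0 drops 1)
2. [ext C2·C3]  r_C2² + 9r_C2 − 220 = 0  ⇒  r_C2 = 11 (r>0 drops 1)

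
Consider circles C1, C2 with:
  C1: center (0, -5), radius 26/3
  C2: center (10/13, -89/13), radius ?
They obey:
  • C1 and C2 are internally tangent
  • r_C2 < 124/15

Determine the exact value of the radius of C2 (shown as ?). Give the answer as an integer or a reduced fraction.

1. [int C1,C2]  r_C2² − (52/3)r_C2 + 640/9 = 0  ⇒  r_C2 = 20/3 or 32/3
2. given r_C2 < 124/15: keep 20/3

20/3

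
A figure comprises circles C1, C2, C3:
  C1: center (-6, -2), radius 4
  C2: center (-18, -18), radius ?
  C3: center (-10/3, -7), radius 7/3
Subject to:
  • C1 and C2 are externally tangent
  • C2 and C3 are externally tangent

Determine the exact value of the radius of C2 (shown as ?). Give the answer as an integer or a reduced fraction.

16

1. [ext C1·C2]  r_C2² + 8r_C2 − 384 = 0  ⇒  r_C2 = 16 (r>0 drops 1)
2. [ext C2·C3]  r_C2² + (14/3)r_C2 − 992/3 = 0  ⇒  r_C2 = 16 (r>0 drops 1)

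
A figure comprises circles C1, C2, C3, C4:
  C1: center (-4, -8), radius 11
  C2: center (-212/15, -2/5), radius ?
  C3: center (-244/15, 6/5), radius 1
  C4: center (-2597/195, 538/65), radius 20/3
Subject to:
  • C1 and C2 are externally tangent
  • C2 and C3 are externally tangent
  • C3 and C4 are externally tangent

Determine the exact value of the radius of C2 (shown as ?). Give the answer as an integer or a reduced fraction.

1. [ext C1·C2]  r_C2² + 22r_C2 − 355/9 = 0  ⇒  r_C2 = 5/3 (r>0 drops 1)
2. [ext C2·C3]  r_C2² + 2r_C2 − 55/9 = 0  ⇒  r_C2 = 5/3 (r>0 drops 1)

5/3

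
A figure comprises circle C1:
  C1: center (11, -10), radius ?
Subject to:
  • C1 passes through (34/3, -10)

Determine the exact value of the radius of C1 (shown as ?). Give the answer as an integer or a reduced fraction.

1. [C1∋P]  r_C1² − 1/9 = 0  ⇒  r_C1 = 1/3 (r>0 drops 1)

1/3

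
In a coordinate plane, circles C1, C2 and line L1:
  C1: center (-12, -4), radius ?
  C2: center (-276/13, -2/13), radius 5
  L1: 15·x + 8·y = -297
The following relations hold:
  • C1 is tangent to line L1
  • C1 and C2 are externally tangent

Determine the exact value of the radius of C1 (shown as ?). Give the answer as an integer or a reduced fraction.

5

1. [C1‖L1]  r_C1² − 25 = 0  ⇒  r_C1 = 5 (r>0 drops 1)
2. [ext C1·C2]  r_C1² + 10r_C1 − 75 = 0  ⇒  r_C1 = 5 (r>0 drops 1)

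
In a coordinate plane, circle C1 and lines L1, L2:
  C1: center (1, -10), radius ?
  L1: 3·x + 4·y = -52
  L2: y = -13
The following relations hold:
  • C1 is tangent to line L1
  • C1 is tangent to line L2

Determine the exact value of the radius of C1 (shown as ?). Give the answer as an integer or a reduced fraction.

1. [C1‖L1]  r_C1² − 9 = 0  ⇒  r_C1 = 3 (r>0 drops 1)
2. [C1‖L2]  r_C1² − 9 = 0  ⇒  r_C1 = 3 (r>0 drops 1)

3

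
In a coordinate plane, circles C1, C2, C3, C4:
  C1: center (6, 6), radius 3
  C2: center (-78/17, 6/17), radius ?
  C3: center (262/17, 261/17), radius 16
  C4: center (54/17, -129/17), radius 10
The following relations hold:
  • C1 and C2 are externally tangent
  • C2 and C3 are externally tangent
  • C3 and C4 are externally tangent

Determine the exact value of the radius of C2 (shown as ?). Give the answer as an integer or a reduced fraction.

9

1. [ext C1·C2]  r_C2² + 6r_C2 − 135 = 0  ⇒  r_C2 = 9 (r>0 drops 1)
2. [ext C2·C3]  r_C2² + 32r_C2 − 369 = 0  ⇒  r_C2 = 9 (r>0 drops 1)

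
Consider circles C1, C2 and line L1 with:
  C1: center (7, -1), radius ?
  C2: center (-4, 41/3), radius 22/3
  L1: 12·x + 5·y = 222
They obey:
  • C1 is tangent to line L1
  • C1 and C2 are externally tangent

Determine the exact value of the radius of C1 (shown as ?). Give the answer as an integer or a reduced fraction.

11

1. [C1‖L1]  r_C1² − 121 = 0  ⇒  r_C1 = 11 (r>0 drops 1)
2. [ext C1·C2]  r_C1² + (44/3)r_C1 − 847/3 = 0  ⇒  r_C1 = 11 (r>0 drops 1)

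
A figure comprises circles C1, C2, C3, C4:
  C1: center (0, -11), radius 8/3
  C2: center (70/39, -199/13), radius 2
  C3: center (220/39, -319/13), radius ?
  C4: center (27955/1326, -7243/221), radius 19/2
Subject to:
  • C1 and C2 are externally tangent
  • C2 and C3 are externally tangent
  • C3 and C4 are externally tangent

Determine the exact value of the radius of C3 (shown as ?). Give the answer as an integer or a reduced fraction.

1. [ext C2·C3]  r_C3² + 4r_C3 − 96 = 0  ⇒  r_C3 = 8 (r>0 drops 1)
2. [ext C3·C4]  r_C3² + 19r_C3 − 216 = 0  ⇒  r_C3 = 8 (r>0 drops 1)

8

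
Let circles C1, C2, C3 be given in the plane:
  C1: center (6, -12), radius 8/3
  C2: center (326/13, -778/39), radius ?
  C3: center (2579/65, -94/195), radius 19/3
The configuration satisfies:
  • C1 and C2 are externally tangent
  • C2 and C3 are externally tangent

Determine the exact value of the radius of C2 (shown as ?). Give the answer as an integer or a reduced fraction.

18

1. [ext C1·C2]  r_C2² + (16/3)r_C2 − 420 = 0  ⇒  r_C2 = 18 (r>0 drops 1)
2. [ext C2·C3]  r_C2² + (38/3)r_C2 − 552 = 0  ⇒  r_C2 = 18 (r>0 drops 1)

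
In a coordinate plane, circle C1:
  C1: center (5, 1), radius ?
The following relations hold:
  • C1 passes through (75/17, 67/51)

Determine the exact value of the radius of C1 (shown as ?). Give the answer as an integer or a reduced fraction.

1. [C1∋P]  r_C1² − 4/9 = 0  ⇒  r_C1 = 2/3 (r>0 drops 1)

2/3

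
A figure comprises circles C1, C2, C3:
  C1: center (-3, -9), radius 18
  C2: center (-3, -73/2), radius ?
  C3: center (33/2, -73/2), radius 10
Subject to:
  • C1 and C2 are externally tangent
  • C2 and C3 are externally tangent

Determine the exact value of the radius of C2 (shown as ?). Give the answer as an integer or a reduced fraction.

19/2

1. [ext C1·C2]  r_C2² + 36r_C2 − 1729/4 = 0  ⇒  r_C2 = 19/2 (r>0 drops 1)
2. [ext C2·C3]  r_C2² + 20r_C2 − 1121/4 = 0  ⇒  r_C2 = 19/2 (r>0 drops 1)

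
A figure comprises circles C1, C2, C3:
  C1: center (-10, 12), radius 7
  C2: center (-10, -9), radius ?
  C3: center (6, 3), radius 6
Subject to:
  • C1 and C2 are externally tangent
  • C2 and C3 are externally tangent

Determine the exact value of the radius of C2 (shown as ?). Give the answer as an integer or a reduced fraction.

1. [ext C1·C2]  r_C2² + 14r_C2 − 392 = 0  ⇒  r_C2 = 14 (r>0 drops 1)
2. [ext C2·C3]  r_C2² + 12r_C2 − 364 = 0  ⇒  r_C2 = 14 (r>0 drops 1)

14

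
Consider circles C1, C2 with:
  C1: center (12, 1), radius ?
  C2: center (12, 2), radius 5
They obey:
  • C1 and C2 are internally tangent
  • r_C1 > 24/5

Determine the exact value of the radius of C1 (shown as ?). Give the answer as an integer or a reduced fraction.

6

1. [int C1,C2]  r_C1² − 10r_C1 + 24 = 0  ⇒  r_C1 = 4 or 6
2. given r_C1 > 24/5: keep 6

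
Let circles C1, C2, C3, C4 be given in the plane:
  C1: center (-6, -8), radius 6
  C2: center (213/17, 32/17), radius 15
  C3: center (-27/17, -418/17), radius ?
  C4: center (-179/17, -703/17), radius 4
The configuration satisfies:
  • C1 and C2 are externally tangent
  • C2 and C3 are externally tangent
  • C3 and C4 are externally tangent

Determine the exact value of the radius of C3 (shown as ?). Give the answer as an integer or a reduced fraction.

15

1. [ext C2·C3]  r_C3² + 30r_C3 − 675 = 0  ⇒  r_C3 = 15 (r>0 drops 1)
2. [ext C3·C4]  r_C3² + 8r_C3 − 345 = 0  ⇒  r_C3 = 15 (r>0 drops 1)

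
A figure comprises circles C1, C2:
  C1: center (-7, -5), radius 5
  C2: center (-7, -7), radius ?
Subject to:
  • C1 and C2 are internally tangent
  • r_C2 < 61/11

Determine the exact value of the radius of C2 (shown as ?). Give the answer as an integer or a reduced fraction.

3

1. [int C1,C2]  r_C2² − 10r_C2 + 21 = 0  ⇒  r_C2 = 3 or 7
2. given r_C2 < 61/11: keep 3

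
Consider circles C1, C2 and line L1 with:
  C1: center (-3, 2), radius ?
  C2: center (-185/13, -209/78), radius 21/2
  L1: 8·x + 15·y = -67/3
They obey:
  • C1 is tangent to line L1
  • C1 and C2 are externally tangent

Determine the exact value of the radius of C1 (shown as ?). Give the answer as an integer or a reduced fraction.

1. [C1‖L1]  r_C1² − 25/9 = 0  ⇒  r_C1 = 5/3 (r>0 drops 1)
2. [ext C1·C2]  r_C1² + 21r_C1 − 340/9 = 0  ⇒  r_C1 = 5/3 (r>0 drops 1)

5/3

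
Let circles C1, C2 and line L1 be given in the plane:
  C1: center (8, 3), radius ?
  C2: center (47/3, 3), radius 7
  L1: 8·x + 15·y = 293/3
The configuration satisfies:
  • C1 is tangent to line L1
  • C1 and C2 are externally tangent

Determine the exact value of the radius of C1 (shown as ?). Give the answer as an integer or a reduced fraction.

1. [C1‖L1]  r_C1² − 4/9 = 0  ⇒  r_C1 = 2/3 (r>0 drops 1)
2. [ext C1·C2]  r_C1² + 14r_C1 − 88/9 = 0  ⇒  r_C1 = 2/3 (r>0 drops 1)

2/3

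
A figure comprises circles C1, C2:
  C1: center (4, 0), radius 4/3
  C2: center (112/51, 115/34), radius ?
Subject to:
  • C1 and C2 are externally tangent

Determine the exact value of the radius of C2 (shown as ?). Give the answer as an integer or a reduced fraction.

1. [ext C1·C2]  r_C2² + (8/3)r_C2 − 155/12 = 0  ⇒  r_C2 = 5/2 (r>0 drops 1)

5/2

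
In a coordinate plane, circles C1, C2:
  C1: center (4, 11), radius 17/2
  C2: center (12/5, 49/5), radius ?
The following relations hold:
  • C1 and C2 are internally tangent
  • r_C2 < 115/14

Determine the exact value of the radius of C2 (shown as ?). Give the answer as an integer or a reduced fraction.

1. [int C1,C2]  r_C2² − 17r_C2 + 273/4 = 0  ⇒  r_C2 = 13/2 or 21/2
2. given r_C2 < 115/14: keep 13/2

13/2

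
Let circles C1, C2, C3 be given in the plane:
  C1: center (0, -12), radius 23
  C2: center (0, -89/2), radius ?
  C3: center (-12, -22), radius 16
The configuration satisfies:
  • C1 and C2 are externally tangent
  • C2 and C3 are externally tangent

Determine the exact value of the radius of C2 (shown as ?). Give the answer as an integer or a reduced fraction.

19/2

1. [ext C1·C2]  r_C2² + 46r_C2 − 2109/4 = 0  ⇒  r_C2 = 19/2 (r>0 drops 1)
2. [ext C2·C3]  r_C2² + 32r_C2 − 1577/4 = 0  ⇒  r_C2 = 19/2 (r>0 drops 1)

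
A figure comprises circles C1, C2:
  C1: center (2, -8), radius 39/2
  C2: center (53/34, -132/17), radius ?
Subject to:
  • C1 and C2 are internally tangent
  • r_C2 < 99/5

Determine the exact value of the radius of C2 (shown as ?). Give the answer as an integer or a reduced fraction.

1. [int C1,C2]  r_C2² − 39r_C2 + 380 = 0  ⇒  r_C2 = 19 or 20
2. given r_C2 < 99/5: keep 19

19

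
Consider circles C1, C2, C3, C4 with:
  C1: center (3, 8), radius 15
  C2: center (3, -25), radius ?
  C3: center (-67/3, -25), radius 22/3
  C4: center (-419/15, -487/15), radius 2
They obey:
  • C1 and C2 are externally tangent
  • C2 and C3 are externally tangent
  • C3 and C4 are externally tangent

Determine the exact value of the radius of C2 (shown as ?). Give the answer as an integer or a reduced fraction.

1. [ext C1·C2]  r_C2² + 30r_C2 − 864 = 0  ⇒  r_C2 = 18 (r>0 drops 1)
2. [ext C2·C3]  r_C2² + (44/3)r_C2 − 588 = 0  ⇒  r_C2 = 18 (r>0 drops 1)

18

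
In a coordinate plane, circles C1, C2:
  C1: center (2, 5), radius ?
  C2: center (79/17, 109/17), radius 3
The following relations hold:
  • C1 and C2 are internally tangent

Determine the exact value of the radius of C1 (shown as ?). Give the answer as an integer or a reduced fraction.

6

1. [int C1,C2]  r_C1² − 6r_C1 = 0  ⇒  r_C1 = 6 (r>0 drops 1)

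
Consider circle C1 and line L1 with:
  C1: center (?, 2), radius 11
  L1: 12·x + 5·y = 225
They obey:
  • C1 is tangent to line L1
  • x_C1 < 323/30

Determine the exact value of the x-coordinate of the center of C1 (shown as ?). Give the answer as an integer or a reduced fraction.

6

1. [C1‖L1]  x_C1² − (215/6)x_C1 + 179 = 0  ⇒  x_C1 = 6 or 179/6
2. given x_C1 < 323/30: keep 6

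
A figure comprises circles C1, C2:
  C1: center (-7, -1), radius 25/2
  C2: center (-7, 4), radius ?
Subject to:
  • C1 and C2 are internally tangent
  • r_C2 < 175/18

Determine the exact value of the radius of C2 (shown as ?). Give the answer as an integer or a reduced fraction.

1. [int C1,C2]  r_C2² − 25r_C2 + 525/4 = 0  ⇒  r_C2 = 15/2 or 35/2
2. given r_C2 < 175/18: keep 15/2

15/2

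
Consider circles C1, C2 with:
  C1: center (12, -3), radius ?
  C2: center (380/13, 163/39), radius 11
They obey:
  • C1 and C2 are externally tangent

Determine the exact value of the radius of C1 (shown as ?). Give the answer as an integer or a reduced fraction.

1. [ext C1·C2]  r_C1² + 22r_C1 − 2047/9 = 0  ⇒  r_C1 = 23/3 (r>0 drops 1)

23/3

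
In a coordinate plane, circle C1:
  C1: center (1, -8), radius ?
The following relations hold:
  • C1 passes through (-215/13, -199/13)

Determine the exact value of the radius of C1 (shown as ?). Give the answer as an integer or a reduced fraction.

1. [C1∋P]  r_C1² − 361 = 0  ⇒  r_C1 = 19 (r>0 drops 1)

19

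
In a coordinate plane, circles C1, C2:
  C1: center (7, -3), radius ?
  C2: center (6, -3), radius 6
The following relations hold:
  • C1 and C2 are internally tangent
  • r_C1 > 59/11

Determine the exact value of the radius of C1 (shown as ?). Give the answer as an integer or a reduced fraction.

7

1. [int C1,C2]  r_C1² − 12r_C1 + 35 = 0  ⇒  r_C1 = 5 or 7
2. given r_C1 > 59/11: keep 7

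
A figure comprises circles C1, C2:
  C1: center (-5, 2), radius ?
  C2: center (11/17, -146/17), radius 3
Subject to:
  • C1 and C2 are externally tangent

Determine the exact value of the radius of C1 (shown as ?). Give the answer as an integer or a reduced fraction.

1. [ext C1·C2]  r_C1² + 6r_C1 − 135 = 0  ⇒  r_C1 = 9 (r>0 drops 1)

9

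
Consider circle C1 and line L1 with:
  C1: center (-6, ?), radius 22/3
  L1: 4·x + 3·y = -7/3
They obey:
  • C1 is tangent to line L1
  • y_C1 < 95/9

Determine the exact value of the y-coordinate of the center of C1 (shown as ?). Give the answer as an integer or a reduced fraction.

-5

1. [C1‖L1]  y_C1² − (130/9)y_C1 − 875/9 = 0  ⇒  y_C1 = -5 or 175/9
2. given y_C1 < 95/9: keep -5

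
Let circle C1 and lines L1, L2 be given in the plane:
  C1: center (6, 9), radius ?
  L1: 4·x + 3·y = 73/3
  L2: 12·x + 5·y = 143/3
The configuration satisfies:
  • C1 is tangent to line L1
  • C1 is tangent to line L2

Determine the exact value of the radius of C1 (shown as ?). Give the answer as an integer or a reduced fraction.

16/3

1. [C1‖L1]  r_C1² − 256/9 = 0  ⇒  r_C1 = 16/3 (r>0 drops 1)
2. [C1‖L2]  r_C1² − 256/9 = 0  ⇒  r_C1 = 16/3 (r>0 drops 1)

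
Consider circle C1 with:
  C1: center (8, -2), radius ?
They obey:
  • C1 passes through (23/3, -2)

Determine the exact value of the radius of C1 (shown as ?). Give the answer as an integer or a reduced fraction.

1/3

1. [C1∋P]  r_C1² − 1/9 = 0  ⇒  r_C1 = 1/3 (r>0 drops 1)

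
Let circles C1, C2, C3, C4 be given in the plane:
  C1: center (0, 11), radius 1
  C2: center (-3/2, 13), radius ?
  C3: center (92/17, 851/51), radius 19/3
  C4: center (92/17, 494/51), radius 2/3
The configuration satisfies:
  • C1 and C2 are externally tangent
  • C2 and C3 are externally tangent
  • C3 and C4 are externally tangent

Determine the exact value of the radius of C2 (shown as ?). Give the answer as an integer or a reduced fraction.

1. [ext C1·C2]  r_C2² + 2r_C2 − 21/4 = 0  ⇒  r_C2 = 3/2 (r>0 drops 1)
2. [ext C2·C3]  r_C2² + (38/3)r_C2 − 85/4 = 0  ⇒  r_C2 = 3/2 (r>0 drops 1)

3/2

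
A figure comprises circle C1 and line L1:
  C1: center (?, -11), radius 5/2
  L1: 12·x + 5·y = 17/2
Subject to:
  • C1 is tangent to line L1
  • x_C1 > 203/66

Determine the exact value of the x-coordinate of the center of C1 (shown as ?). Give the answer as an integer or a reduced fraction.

8

1. [C1‖L1]  x_C1² − (127/12)x_C1 + 62/3 = 0  ⇒  x_C1 = 31/12 or 8
2. given x_C1 > 203/66: keep 8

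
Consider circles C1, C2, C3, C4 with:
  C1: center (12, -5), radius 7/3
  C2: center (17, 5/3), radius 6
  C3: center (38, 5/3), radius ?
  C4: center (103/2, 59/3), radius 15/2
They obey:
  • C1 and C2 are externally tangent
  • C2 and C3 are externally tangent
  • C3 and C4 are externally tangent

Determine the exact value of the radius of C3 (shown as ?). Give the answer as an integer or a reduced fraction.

1. [ext C2·C3]  r_C3² + 12r_C3 − 405 = 0  ⇒  r_C3 = 15 (r>0 drops 1)
2. [ext C3·C4]  r_C3² + 15r_C3 − 450 = 0  ⇒  r_C3 = 15 (r>0 drops 1)

15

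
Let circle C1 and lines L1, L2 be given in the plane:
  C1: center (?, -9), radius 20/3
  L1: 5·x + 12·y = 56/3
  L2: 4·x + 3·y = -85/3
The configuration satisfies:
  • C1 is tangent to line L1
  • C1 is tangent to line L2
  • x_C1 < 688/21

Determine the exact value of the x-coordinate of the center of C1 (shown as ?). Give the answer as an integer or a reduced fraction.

8

1. [C1‖L1]  x_C1² − (152/3)x_C1 + 1024/3 = 0  ⇒  x_C1 = 8 or 128/3
2. [C1‖L2]  x_C1² + (2/3)x_C1 − 208/3 = 0  ⇒  x_C1 = -26/3 or 8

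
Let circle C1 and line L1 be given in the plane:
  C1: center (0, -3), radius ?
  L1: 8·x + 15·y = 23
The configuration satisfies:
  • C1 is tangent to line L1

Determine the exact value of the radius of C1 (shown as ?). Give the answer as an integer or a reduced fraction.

4

1. [C1‖L1]  r_C1² − 16 = 0  ⇒  r_C1 = 4 (r>0 drops 1)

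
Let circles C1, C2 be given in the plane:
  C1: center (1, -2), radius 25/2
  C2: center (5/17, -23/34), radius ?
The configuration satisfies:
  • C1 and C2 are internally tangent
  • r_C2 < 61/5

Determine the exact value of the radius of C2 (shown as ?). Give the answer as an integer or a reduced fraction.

11

1. [int C1,C2]  r_C2² − 25r_C2 + 154 = 0  ⇒  r_C2 = 11 or 14
2. given r_C2 < 61/5: keep 11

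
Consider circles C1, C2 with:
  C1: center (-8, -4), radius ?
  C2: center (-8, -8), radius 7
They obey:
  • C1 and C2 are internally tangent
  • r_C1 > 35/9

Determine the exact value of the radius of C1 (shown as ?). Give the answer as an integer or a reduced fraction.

1. [int C1,C2]  r_C1² − 14r_C1 + 33 = 0  ⇒  r_C1 = 3 or 11
2. given r_C1 > 35/9: keep 11

11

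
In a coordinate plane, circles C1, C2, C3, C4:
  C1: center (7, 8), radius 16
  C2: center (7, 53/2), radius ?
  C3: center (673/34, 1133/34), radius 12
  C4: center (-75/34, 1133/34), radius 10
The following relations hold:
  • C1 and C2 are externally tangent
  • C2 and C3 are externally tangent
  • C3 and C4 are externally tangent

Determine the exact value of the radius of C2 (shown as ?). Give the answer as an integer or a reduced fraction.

5/2

1. [ext C1·C2]  r_C2² + 32r_C2 − 345/4 = 0  ⇒  r_C2 = 5/2 (r>0 drops 1)
2. [ext C2·C3]  r_C2² + 24r_C2 − 265/4 = 0  ⇒  r_C2 = 5/2 (r>0 drops 1)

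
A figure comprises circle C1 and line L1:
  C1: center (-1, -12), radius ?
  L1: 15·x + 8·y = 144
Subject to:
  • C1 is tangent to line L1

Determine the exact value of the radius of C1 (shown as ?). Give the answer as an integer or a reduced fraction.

15

1. [C1‖L1]  r_C1² − 225 = 0  ⇒  r_C1 = 15 (r>0 drops 1)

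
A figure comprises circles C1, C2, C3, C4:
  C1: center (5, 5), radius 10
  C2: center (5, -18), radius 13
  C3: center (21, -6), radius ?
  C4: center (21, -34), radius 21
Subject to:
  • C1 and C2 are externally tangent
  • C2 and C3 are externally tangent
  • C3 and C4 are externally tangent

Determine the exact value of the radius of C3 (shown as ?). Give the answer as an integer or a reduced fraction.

1. [ext C2·C3]  r_C3² + 26r_C3 − 231 = 0  ⇒  r_C3 = 7 (r>0 drops 1)
2. [ext C3·C4]  r_C3² + 42r_C3 − 343 = 0  ⇒  r_C3 = 7 (r>0 drops 1)

7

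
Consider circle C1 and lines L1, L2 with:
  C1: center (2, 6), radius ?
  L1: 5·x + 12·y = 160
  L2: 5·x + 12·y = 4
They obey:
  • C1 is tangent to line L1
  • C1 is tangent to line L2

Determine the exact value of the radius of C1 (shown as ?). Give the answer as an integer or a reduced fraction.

1. [C1‖L1]  r_C1² − 36 = 0  ⇒  r_C1 = 6 (r>0 drops 1)
2. [C1‖L2]  r_C1² − 36 = 0  ⇒  r_C1 = 6 (r>0 drops 1)

6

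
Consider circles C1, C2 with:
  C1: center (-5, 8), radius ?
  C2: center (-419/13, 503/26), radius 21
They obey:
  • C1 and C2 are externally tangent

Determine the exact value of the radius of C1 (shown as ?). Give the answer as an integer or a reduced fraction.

17/2

1. [ext C1·C2]  r_C1² + 42r_C1 − 1717/4 = 0  ⇒  r_C1 = 17/2 (r>0 drops 1)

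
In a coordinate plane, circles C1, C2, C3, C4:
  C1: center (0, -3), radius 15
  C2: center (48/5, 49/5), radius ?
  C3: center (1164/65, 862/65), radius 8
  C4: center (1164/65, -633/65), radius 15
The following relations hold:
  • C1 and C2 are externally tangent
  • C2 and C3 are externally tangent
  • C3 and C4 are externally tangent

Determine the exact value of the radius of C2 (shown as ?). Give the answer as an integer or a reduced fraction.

1

1. [ext C1·C2]  r_C2² + 30r_C2 − 31 = 0  ⇒  r_C2 = 1 (r>0 drops 1)
2. [ext C2·C3]  r_C2² + 16r_C2 − 17 = 0  ⇒  r_C2 = 1 (r>0 drops 1)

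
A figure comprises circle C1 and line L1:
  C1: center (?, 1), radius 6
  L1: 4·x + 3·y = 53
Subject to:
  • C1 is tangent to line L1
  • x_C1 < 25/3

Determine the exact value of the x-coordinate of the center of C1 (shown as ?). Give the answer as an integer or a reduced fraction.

1. [C1‖L1]  x_C1² − 25x_C1 + 100 = 0  ⇒  x_C1 = 5 or 20
2. given x_C1 < 25/3: keep 5

5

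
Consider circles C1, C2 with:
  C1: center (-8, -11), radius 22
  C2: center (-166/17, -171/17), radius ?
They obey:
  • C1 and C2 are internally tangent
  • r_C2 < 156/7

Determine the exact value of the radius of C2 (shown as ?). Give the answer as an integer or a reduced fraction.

1. [int C1,C2]  r_C2² − 44r_C2 + 480 = 0  ⇒  r_C2 = 20 or 24
2. given r_C2 < 156/7: keep 20

20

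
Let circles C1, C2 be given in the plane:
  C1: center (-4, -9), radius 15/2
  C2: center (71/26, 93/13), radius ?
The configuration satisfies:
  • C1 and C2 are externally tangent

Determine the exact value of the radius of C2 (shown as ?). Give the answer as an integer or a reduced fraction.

1. [ext C1·C2]  r_C2² + 15r_C2 − 250 = 0  ⇒  r_C2 = 10 (r>0 drops 1)

10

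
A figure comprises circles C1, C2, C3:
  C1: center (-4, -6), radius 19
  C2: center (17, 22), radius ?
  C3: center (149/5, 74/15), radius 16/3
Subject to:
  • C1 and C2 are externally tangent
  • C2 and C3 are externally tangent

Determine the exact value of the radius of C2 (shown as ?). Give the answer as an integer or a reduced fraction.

16

1. [ext C1·C2]  r_C2² + 38r_C2 − 864 = 0  ⇒  r_C2 = 16 (r>0 drops 1)
2. [ext C2·C3]  r_C2² + (32/3)r_C2 − 1280/3 = 0  ⇒  r_C2 = 16 (r>0 drops 1)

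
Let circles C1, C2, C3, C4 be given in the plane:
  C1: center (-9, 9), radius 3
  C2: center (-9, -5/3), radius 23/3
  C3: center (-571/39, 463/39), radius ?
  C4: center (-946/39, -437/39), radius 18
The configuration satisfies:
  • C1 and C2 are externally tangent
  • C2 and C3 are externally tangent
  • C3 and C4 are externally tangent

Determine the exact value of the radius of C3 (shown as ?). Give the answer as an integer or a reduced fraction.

7

1. [ext C2·C3]  r_C3² + (46/3)r_C3 − 469/3 = 0  ⇒  r_C3 = 7 (r>0 drops 1)
2. [ext C3·C4]  r_C3² + 36r_C3 − 301 = 0  ⇒  r_C3 = 7 (r>0 drops 1)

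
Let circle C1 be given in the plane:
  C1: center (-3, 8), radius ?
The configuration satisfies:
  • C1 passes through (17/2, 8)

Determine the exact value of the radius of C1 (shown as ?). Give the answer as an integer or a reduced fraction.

23/2

1. [C1∋P]  r_C1² − 529/4 = 0  ⇒  r_C1 = 23/2 (r>0 drops 1)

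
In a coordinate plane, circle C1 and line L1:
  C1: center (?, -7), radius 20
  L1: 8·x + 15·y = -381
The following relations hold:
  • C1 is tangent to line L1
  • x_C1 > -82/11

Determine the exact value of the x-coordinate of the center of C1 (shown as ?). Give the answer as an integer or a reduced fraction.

1. [C1‖L1]  x_C1² + 69x_C1 − 616 = 0  ⇒  x_C1 = -77 or 8
2. given x_C1 > -82/11: keep 8

8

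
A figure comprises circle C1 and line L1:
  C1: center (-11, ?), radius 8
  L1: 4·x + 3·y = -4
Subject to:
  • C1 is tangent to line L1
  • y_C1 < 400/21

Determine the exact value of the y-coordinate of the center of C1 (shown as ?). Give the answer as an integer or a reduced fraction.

1. [C1‖L1]  y_C1² − (80/3)y_C1 = 0  ⇒  y_C1 = 0 or 80/3
2. given y_C1 < 400/21: keep 0

0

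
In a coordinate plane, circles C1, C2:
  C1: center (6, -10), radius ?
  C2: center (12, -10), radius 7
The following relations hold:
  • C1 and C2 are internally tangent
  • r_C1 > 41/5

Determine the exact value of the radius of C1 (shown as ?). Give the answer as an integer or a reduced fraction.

13

1. [int C1,C2]  r_C1² − 14r_C1 + 13 = 0  ⇒  r_C1 = 1 or 13
2. given r_C1 > 41/5: keep 13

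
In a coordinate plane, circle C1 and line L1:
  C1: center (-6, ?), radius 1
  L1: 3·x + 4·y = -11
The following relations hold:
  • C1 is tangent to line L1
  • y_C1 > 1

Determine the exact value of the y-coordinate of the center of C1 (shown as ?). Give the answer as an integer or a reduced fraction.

3

1. [C1‖L1]  y_C1² − (7/2)y_C1 + 3/2 = 0  ⇒  y_C1 = 1/2 or 3
2. given y_C1 > 1: keep 3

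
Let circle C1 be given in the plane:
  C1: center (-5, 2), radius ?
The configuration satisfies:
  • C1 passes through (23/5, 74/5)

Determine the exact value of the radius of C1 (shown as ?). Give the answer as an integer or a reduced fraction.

1. [C1∋P]  r_C1² − 256 = 0  ⇒  r_C1 = 16 (r>0 drops 1)

16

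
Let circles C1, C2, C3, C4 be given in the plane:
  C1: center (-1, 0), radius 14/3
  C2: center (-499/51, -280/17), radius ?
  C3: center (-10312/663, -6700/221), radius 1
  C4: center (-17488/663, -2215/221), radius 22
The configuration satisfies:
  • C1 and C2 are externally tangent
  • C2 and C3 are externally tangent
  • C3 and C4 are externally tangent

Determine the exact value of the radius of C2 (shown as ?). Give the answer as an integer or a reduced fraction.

14

1. [ext C1·C2]  r_C2² + (28/3)r_C2 − 980/3 = 0  ⇒  r_C2 = 14 (r>0 drops 1)
2. [ext C2·C3]  r_C2² + 2r_C2 − 224 = 0  ⇒  r_C2 = 14 (r>0 drops 1)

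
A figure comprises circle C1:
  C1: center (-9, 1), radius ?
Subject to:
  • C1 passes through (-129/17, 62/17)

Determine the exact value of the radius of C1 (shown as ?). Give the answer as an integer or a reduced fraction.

1. [C1∋P]  r_C1² − 9 = 0  ⇒  r_C1 = 3 (r>0 drops 1)

3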